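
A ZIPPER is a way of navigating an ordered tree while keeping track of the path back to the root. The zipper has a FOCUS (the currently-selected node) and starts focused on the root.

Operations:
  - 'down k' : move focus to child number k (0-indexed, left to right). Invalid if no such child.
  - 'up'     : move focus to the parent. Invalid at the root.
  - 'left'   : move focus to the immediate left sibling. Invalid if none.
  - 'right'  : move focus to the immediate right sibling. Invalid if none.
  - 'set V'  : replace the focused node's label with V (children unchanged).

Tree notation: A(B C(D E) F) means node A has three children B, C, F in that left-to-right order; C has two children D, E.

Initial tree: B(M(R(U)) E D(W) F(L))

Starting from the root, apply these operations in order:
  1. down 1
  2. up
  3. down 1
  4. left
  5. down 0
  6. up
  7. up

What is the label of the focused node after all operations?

Answer: B

Derivation:
Step 1 (down 1): focus=E path=1 depth=1 children=[] left=['M'] right=['D', 'F'] parent=B
Step 2 (up): focus=B path=root depth=0 children=['M', 'E', 'D', 'F'] (at root)
Step 3 (down 1): focus=E path=1 depth=1 children=[] left=['M'] right=['D', 'F'] parent=B
Step 4 (left): focus=M path=0 depth=1 children=['R'] left=[] right=['E', 'D', 'F'] parent=B
Step 5 (down 0): focus=R path=0/0 depth=2 children=['U'] left=[] right=[] parent=M
Step 6 (up): focus=M path=0 depth=1 children=['R'] left=[] right=['E', 'D', 'F'] parent=B
Step 7 (up): focus=B path=root depth=0 children=['M', 'E', 'D', 'F'] (at root)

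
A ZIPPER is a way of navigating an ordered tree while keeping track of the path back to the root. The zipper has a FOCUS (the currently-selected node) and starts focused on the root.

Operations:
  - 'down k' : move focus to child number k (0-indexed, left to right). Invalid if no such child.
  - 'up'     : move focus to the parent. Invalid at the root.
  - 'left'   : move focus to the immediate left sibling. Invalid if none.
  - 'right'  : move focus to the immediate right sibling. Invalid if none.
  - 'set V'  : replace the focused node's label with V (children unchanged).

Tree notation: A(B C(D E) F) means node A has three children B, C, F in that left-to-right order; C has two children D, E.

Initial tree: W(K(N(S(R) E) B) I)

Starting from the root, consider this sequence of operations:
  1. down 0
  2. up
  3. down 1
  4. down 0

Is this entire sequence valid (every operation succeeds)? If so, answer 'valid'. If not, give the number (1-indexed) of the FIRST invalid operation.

Step 1 (down 0): focus=K path=0 depth=1 children=['N', 'B'] left=[] right=['I'] parent=W
Step 2 (up): focus=W path=root depth=0 children=['K', 'I'] (at root)
Step 3 (down 1): focus=I path=1 depth=1 children=[] left=['K'] right=[] parent=W
Step 4 (down 0): INVALID

Answer: 4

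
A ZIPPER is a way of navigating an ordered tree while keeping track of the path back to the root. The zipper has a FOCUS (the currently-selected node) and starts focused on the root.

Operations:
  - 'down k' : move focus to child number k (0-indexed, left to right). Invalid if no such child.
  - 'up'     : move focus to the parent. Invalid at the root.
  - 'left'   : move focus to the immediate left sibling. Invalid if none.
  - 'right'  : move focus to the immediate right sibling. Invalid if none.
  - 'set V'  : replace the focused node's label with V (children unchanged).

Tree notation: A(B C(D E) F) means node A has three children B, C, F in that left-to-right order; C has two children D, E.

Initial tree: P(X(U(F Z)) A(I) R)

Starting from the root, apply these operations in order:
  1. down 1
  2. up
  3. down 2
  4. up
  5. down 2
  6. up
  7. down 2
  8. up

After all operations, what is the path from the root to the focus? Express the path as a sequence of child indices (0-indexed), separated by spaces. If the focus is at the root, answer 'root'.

Step 1 (down 1): focus=A path=1 depth=1 children=['I'] left=['X'] right=['R'] parent=P
Step 2 (up): focus=P path=root depth=0 children=['X', 'A', 'R'] (at root)
Step 3 (down 2): focus=R path=2 depth=1 children=[] left=['X', 'A'] right=[] parent=P
Step 4 (up): focus=P path=root depth=0 children=['X', 'A', 'R'] (at root)
Step 5 (down 2): focus=R path=2 depth=1 children=[] left=['X', 'A'] right=[] parent=P
Step 6 (up): focus=P path=root depth=0 children=['X', 'A', 'R'] (at root)
Step 7 (down 2): focus=R path=2 depth=1 children=[] left=['X', 'A'] right=[] parent=P
Step 8 (up): focus=P path=root depth=0 children=['X', 'A', 'R'] (at root)

Answer: root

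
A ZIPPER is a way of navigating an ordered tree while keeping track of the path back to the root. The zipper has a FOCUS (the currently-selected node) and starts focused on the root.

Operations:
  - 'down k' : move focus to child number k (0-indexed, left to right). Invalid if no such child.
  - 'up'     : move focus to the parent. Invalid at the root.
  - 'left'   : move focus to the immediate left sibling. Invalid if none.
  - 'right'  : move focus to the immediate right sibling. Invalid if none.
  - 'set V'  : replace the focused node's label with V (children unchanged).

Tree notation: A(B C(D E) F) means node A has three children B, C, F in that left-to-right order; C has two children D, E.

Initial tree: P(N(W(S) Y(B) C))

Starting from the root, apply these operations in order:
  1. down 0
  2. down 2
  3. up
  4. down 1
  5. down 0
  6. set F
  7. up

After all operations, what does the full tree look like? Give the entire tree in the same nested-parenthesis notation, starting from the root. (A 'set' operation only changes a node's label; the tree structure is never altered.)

Step 1 (down 0): focus=N path=0 depth=1 children=['W', 'Y', 'C'] left=[] right=[] parent=P
Step 2 (down 2): focus=C path=0/2 depth=2 children=[] left=['W', 'Y'] right=[] parent=N
Step 3 (up): focus=N path=0 depth=1 children=['W', 'Y', 'C'] left=[] right=[] parent=P
Step 4 (down 1): focus=Y path=0/1 depth=2 children=['B'] left=['W'] right=['C'] parent=N
Step 5 (down 0): focus=B path=0/1/0 depth=3 children=[] left=[] right=[] parent=Y
Step 6 (set F): focus=F path=0/1/0 depth=3 children=[] left=[] right=[] parent=Y
Step 7 (up): focus=Y path=0/1 depth=2 children=['F'] left=['W'] right=['C'] parent=N

Answer: P(N(W(S) Y(F) C))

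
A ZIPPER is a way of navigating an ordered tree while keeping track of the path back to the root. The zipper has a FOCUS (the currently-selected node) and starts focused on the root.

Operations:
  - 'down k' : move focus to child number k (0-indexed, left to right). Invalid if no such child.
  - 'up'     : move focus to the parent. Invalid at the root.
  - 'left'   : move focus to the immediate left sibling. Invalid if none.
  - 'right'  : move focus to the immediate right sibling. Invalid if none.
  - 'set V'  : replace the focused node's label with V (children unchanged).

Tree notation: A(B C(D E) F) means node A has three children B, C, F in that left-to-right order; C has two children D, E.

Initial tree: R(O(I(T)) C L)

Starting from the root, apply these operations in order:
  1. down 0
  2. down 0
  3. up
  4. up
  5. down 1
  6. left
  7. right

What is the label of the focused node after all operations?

Step 1 (down 0): focus=O path=0 depth=1 children=['I'] left=[] right=['C', 'L'] parent=R
Step 2 (down 0): focus=I path=0/0 depth=2 children=['T'] left=[] right=[] parent=O
Step 3 (up): focus=O path=0 depth=1 children=['I'] left=[] right=['C', 'L'] parent=R
Step 4 (up): focus=R path=root depth=0 children=['O', 'C', 'L'] (at root)
Step 5 (down 1): focus=C path=1 depth=1 children=[] left=['O'] right=['L'] parent=R
Step 6 (left): focus=O path=0 depth=1 children=['I'] left=[] right=['C', 'L'] parent=R
Step 7 (right): focus=C path=1 depth=1 children=[] left=['O'] right=['L'] parent=R

Answer: C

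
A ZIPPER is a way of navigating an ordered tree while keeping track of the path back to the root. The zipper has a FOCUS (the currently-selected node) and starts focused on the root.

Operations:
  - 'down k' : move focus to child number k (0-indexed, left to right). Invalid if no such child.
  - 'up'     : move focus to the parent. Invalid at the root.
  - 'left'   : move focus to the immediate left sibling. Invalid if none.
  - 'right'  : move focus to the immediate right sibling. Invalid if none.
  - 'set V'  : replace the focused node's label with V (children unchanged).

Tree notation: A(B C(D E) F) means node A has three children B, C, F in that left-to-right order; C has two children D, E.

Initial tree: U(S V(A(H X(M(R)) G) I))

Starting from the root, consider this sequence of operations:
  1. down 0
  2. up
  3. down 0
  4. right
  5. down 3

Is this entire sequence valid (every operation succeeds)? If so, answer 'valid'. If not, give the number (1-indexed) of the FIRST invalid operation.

Step 1 (down 0): focus=S path=0 depth=1 children=[] left=[] right=['V'] parent=U
Step 2 (up): focus=U path=root depth=0 children=['S', 'V'] (at root)
Step 3 (down 0): focus=S path=0 depth=1 children=[] left=[] right=['V'] parent=U
Step 4 (right): focus=V path=1 depth=1 children=['A', 'I'] left=['S'] right=[] parent=U
Step 5 (down 3): INVALID

Answer: 5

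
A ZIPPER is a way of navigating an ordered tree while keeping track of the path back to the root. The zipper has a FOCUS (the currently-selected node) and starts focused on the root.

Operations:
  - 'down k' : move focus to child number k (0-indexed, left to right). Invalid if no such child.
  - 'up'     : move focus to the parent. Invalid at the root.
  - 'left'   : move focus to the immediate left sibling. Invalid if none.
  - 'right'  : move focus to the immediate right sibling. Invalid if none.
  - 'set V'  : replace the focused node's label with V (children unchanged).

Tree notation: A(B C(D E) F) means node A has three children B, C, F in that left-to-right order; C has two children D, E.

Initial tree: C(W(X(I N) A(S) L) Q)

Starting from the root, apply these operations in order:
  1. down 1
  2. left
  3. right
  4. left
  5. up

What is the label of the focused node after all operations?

Answer: C

Derivation:
Step 1 (down 1): focus=Q path=1 depth=1 children=[] left=['W'] right=[] parent=C
Step 2 (left): focus=W path=0 depth=1 children=['X', 'A', 'L'] left=[] right=['Q'] parent=C
Step 3 (right): focus=Q path=1 depth=1 children=[] left=['W'] right=[] parent=C
Step 4 (left): focus=W path=0 depth=1 children=['X', 'A', 'L'] left=[] right=['Q'] parent=C
Step 5 (up): focus=C path=root depth=0 children=['W', 'Q'] (at root)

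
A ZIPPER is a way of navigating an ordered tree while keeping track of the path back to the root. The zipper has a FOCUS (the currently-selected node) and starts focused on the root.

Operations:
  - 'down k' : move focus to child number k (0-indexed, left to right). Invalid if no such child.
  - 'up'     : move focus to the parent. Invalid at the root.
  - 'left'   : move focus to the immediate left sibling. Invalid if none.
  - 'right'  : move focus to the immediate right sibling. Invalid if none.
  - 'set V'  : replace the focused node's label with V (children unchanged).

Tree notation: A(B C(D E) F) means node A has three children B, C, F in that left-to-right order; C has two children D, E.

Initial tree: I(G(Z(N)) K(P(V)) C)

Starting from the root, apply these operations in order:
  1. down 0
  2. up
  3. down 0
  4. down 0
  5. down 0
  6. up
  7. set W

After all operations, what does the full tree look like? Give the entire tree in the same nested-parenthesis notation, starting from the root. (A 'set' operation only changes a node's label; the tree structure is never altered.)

Step 1 (down 0): focus=G path=0 depth=1 children=['Z'] left=[] right=['K', 'C'] parent=I
Step 2 (up): focus=I path=root depth=0 children=['G', 'K', 'C'] (at root)
Step 3 (down 0): focus=G path=0 depth=1 children=['Z'] left=[] right=['K', 'C'] parent=I
Step 4 (down 0): focus=Z path=0/0 depth=2 children=['N'] left=[] right=[] parent=G
Step 5 (down 0): focus=N path=0/0/0 depth=3 children=[] left=[] right=[] parent=Z
Step 6 (up): focus=Z path=0/0 depth=2 children=['N'] left=[] right=[] parent=G
Step 7 (set W): focus=W path=0/0 depth=2 children=['N'] left=[] right=[] parent=G

Answer: I(G(W(N)) K(P(V)) C)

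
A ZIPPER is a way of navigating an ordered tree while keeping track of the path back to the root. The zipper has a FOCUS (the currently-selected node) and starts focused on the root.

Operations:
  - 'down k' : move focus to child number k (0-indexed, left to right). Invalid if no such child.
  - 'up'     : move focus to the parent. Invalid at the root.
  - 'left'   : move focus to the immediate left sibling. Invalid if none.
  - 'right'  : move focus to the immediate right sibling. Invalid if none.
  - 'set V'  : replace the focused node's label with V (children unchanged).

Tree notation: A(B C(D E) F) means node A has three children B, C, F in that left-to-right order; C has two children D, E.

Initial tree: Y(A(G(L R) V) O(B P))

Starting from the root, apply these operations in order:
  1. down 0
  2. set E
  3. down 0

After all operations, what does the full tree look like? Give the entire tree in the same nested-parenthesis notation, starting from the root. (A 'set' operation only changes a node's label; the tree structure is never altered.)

Answer: Y(E(G(L R) V) O(B P))

Derivation:
Step 1 (down 0): focus=A path=0 depth=1 children=['G', 'V'] left=[] right=['O'] parent=Y
Step 2 (set E): focus=E path=0 depth=1 children=['G', 'V'] left=[] right=['O'] parent=Y
Step 3 (down 0): focus=G path=0/0 depth=2 children=['L', 'R'] left=[] right=['V'] parent=E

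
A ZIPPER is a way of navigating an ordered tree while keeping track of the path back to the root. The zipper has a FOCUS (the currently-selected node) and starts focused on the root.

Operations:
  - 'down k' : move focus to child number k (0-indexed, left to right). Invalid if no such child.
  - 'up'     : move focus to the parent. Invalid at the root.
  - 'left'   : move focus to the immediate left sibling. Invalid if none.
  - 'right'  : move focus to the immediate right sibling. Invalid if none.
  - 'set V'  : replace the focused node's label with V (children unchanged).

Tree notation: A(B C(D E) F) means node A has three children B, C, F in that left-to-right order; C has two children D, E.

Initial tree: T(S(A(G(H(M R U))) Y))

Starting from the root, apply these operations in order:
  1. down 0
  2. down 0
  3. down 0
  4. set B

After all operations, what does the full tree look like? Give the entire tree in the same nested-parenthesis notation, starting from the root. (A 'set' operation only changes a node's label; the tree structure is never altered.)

Step 1 (down 0): focus=S path=0 depth=1 children=['A', 'Y'] left=[] right=[] parent=T
Step 2 (down 0): focus=A path=0/0 depth=2 children=['G'] left=[] right=['Y'] parent=S
Step 3 (down 0): focus=G path=0/0/0 depth=3 children=['H'] left=[] right=[] parent=A
Step 4 (set B): focus=B path=0/0/0 depth=3 children=['H'] left=[] right=[] parent=A

Answer: T(S(A(B(H(M R U))) Y))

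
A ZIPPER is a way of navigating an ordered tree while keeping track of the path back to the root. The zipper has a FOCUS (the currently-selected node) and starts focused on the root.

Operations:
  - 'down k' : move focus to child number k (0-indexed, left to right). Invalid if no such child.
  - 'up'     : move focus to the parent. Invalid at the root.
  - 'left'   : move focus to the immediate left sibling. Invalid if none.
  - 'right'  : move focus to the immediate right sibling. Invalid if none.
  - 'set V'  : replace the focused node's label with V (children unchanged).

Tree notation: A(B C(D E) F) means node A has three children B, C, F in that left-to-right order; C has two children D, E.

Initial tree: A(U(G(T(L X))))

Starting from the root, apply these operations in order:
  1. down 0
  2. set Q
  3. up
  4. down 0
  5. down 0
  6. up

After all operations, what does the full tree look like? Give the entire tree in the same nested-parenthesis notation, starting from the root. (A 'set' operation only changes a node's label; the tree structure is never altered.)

Step 1 (down 0): focus=U path=0 depth=1 children=['G'] left=[] right=[] parent=A
Step 2 (set Q): focus=Q path=0 depth=1 children=['G'] left=[] right=[] parent=A
Step 3 (up): focus=A path=root depth=0 children=['Q'] (at root)
Step 4 (down 0): focus=Q path=0 depth=1 children=['G'] left=[] right=[] parent=A
Step 5 (down 0): focus=G path=0/0 depth=2 children=['T'] left=[] right=[] parent=Q
Step 6 (up): focus=Q path=0 depth=1 children=['G'] left=[] right=[] parent=A

Answer: A(Q(G(T(L X))))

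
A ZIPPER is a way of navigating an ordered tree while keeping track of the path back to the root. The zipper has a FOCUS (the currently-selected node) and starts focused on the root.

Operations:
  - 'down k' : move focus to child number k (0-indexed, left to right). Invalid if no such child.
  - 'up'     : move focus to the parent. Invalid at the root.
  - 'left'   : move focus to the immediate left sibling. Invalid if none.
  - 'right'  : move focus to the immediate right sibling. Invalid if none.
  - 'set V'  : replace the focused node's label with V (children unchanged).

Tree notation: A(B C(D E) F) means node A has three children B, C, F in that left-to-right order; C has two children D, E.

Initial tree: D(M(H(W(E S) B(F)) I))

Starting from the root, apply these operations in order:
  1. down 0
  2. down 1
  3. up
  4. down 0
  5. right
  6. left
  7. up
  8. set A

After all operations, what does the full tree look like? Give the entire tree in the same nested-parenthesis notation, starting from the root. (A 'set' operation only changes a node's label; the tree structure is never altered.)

Answer: D(A(H(W(E S) B(F)) I))

Derivation:
Step 1 (down 0): focus=M path=0 depth=1 children=['H', 'I'] left=[] right=[] parent=D
Step 2 (down 1): focus=I path=0/1 depth=2 children=[] left=['H'] right=[] parent=M
Step 3 (up): focus=M path=0 depth=1 children=['H', 'I'] left=[] right=[] parent=D
Step 4 (down 0): focus=H path=0/0 depth=2 children=['W', 'B'] left=[] right=['I'] parent=M
Step 5 (right): focus=I path=0/1 depth=2 children=[] left=['H'] right=[] parent=M
Step 6 (left): focus=H path=0/0 depth=2 children=['W', 'B'] left=[] right=['I'] parent=M
Step 7 (up): focus=M path=0 depth=1 children=['H', 'I'] left=[] right=[] parent=D
Step 8 (set A): focus=A path=0 depth=1 children=['H', 'I'] left=[] right=[] parent=D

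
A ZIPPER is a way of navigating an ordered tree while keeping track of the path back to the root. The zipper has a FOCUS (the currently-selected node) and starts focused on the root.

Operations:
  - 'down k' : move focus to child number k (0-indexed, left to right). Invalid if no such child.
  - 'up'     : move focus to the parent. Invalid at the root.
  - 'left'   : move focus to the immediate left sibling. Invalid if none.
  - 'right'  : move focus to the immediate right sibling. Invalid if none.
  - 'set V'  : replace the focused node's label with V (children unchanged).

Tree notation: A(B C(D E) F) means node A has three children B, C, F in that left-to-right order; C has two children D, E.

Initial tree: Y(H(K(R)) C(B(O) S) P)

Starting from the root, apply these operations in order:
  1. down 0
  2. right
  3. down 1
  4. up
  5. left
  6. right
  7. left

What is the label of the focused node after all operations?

Answer: H

Derivation:
Step 1 (down 0): focus=H path=0 depth=1 children=['K'] left=[] right=['C', 'P'] parent=Y
Step 2 (right): focus=C path=1 depth=1 children=['B', 'S'] left=['H'] right=['P'] parent=Y
Step 3 (down 1): focus=S path=1/1 depth=2 children=[] left=['B'] right=[] parent=C
Step 4 (up): focus=C path=1 depth=1 children=['B', 'S'] left=['H'] right=['P'] parent=Y
Step 5 (left): focus=H path=0 depth=1 children=['K'] left=[] right=['C', 'P'] parent=Y
Step 6 (right): focus=C path=1 depth=1 children=['B', 'S'] left=['H'] right=['P'] parent=Y
Step 7 (left): focus=H path=0 depth=1 children=['K'] left=[] right=['C', 'P'] parent=Y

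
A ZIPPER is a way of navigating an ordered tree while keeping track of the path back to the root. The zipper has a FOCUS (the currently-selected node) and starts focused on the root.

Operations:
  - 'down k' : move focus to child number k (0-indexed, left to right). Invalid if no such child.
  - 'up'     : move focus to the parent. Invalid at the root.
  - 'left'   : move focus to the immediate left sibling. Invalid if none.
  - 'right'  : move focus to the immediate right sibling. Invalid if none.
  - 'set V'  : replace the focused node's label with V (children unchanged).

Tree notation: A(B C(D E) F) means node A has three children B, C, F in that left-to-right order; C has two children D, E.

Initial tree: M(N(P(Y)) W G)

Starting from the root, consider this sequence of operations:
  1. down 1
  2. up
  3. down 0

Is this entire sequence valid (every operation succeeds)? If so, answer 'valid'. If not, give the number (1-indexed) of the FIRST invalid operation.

Answer: valid

Derivation:
Step 1 (down 1): focus=W path=1 depth=1 children=[] left=['N'] right=['G'] parent=M
Step 2 (up): focus=M path=root depth=0 children=['N', 'W', 'G'] (at root)
Step 3 (down 0): focus=N path=0 depth=1 children=['P'] left=[] right=['W', 'G'] parent=M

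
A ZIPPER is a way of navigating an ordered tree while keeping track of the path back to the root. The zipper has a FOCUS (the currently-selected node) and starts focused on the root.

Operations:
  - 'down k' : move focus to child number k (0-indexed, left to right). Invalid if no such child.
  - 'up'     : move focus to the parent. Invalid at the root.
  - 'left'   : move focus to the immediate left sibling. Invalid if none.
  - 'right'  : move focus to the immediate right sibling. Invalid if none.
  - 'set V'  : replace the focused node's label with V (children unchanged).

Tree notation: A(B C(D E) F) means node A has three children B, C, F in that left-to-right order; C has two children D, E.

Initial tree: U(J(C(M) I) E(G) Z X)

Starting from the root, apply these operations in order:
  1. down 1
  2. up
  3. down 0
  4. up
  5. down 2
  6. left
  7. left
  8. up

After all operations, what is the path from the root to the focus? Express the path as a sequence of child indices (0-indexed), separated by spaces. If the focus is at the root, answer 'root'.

Step 1 (down 1): focus=E path=1 depth=1 children=['G'] left=['J'] right=['Z', 'X'] parent=U
Step 2 (up): focus=U path=root depth=0 children=['J', 'E', 'Z', 'X'] (at root)
Step 3 (down 0): focus=J path=0 depth=1 children=['C', 'I'] left=[] right=['E', 'Z', 'X'] parent=U
Step 4 (up): focus=U path=root depth=0 children=['J', 'E', 'Z', 'X'] (at root)
Step 5 (down 2): focus=Z path=2 depth=1 children=[] left=['J', 'E'] right=['X'] parent=U
Step 6 (left): focus=E path=1 depth=1 children=['G'] left=['J'] right=['Z', 'X'] parent=U
Step 7 (left): focus=J path=0 depth=1 children=['C', 'I'] left=[] right=['E', 'Z', 'X'] parent=U
Step 8 (up): focus=U path=root depth=0 children=['J', 'E', 'Z', 'X'] (at root)

Answer: root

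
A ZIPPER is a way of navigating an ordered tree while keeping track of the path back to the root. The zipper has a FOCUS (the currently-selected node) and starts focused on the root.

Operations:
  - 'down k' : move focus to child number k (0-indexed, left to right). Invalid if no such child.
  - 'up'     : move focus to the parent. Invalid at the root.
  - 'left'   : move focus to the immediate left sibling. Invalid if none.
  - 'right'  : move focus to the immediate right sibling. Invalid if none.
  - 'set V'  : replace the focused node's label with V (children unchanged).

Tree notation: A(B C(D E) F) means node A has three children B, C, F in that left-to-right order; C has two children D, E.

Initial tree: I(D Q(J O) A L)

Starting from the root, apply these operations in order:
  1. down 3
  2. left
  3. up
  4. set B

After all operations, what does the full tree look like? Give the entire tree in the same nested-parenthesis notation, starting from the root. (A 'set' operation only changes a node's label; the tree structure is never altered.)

Answer: B(D Q(J O) A L)

Derivation:
Step 1 (down 3): focus=L path=3 depth=1 children=[] left=['D', 'Q', 'A'] right=[] parent=I
Step 2 (left): focus=A path=2 depth=1 children=[] left=['D', 'Q'] right=['L'] parent=I
Step 3 (up): focus=I path=root depth=0 children=['D', 'Q', 'A', 'L'] (at root)
Step 4 (set B): focus=B path=root depth=0 children=['D', 'Q', 'A', 'L'] (at root)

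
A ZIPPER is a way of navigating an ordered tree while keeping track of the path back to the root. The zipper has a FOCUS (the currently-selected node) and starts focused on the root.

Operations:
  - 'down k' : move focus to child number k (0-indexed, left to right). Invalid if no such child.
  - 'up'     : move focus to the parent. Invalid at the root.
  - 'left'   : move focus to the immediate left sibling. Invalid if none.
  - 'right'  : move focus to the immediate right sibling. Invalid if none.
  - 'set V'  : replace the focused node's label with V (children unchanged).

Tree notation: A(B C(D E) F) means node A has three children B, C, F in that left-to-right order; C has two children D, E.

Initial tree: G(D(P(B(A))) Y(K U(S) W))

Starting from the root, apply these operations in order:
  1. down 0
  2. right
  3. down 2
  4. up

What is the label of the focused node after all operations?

Step 1 (down 0): focus=D path=0 depth=1 children=['P'] left=[] right=['Y'] parent=G
Step 2 (right): focus=Y path=1 depth=1 children=['K', 'U', 'W'] left=['D'] right=[] parent=G
Step 3 (down 2): focus=W path=1/2 depth=2 children=[] left=['K', 'U'] right=[] parent=Y
Step 4 (up): focus=Y path=1 depth=1 children=['K', 'U', 'W'] left=['D'] right=[] parent=G

Answer: Y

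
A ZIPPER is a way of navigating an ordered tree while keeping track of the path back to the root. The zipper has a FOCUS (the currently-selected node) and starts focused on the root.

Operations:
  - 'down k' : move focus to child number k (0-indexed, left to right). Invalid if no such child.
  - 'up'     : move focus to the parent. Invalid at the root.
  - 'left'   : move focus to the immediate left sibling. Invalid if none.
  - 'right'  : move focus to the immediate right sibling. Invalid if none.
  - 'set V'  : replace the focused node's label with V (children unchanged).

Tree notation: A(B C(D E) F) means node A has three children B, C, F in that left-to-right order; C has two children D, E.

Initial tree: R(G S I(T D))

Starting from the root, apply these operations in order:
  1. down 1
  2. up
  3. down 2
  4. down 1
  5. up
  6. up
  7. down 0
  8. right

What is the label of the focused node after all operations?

Answer: S

Derivation:
Step 1 (down 1): focus=S path=1 depth=1 children=[] left=['G'] right=['I'] parent=R
Step 2 (up): focus=R path=root depth=0 children=['G', 'S', 'I'] (at root)
Step 3 (down 2): focus=I path=2 depth=1 children=['T', 'D'] left=['G', 'S'] right=[] parent=R
Step 4 (down 1): focus=D path=2/1 depth=2 children=[] left=['T'] right=[] parent=I
Step 5 (up): focus=I path=2 depth=1 children=['T', 'D'] left=['G', 'S'] right=[] parent=R
Step 6 (up): focus=R path=root depth=0 children=['G', 'S', 'I'] (at root)
Step 7 (down 0): focus=G path=0 depth=1 children=[] left=[] right=['S', 'I'] parent=R
Step 8 (right): focus=S path=1 depth=1 children=[] left=['G'] right=['I'] parent=R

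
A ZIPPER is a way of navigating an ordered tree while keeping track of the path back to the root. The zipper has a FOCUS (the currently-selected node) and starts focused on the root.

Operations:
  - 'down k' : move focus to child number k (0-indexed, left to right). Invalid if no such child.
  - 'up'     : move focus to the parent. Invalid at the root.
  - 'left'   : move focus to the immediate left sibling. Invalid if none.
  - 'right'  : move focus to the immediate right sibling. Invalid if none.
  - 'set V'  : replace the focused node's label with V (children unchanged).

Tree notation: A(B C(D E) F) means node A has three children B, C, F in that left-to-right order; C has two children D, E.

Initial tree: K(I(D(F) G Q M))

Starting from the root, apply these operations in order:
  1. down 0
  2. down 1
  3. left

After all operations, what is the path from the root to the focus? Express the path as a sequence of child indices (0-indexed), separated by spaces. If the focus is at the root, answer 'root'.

Answer: 0 0

Derivation:
Step 1 (down 0): focus=I path=0 depth=1 children=['D', 'G', 'Q', 'M'] left=[] right=[] parent=K
Step 2 (down 1): focus=G path=0/1 depth=2 children=[] left=['D'] right=['Q', 'M'] parent=I
Step 3 (left): focus=D path=0/0 depth=2 children=['F'] left=[] right=['G', 'Q', 'M'] parent=I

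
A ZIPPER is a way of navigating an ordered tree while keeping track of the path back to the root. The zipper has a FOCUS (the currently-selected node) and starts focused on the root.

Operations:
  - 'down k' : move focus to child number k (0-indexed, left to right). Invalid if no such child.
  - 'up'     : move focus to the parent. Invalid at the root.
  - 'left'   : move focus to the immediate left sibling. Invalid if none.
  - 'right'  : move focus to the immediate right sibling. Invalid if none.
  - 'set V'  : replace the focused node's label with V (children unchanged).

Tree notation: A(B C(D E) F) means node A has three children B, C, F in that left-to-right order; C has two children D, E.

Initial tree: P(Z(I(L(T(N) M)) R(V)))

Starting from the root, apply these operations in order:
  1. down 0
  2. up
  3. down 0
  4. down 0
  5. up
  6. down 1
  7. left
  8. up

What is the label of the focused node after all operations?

Step 1 (down 0): focus=Z path=0 depth=1 children=['I', 'R'] left=[] right=[] parent=P
Step 2 (up): focus=P path=root depth=0 children=['Z'] (at root)
Step 3 (down 0): focus=Z path=0 depth=1 children=['I', 'R'] left=[] right=[] parent=P
Step 4 (down 0): focus=I path=0/0 depth=2 children=['L'] left=[] right=['R'] parent=Z
Step 5 (up): focus=Z path=0 depth=1 children=['I', 'R'] left=[] right=[] parent=P
Step 6 (down 1): focus=R path=0/1 depth=2 children=['V'] left=['I'] right=[] parent=Z
Step 7 (left): focus=I path=0/0 depth=2 children=['L'] left=[] right=['R'] parent=Z
Step 8 (up): focus=Z path=0 depth=1 children=['I', 'R'] left=[] right=[] parent=P

Answer: Z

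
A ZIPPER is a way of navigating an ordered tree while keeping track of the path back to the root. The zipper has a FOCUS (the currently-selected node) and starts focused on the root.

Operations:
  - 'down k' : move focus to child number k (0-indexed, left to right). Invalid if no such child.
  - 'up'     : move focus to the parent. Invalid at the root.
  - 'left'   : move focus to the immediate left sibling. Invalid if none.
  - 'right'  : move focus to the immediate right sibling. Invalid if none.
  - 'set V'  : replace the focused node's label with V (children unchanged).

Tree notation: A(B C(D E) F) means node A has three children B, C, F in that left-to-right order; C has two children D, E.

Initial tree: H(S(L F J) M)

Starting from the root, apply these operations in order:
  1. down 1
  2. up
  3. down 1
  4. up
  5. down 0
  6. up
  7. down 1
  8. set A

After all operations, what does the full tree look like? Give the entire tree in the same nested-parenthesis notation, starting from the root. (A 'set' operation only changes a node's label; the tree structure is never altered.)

Step 1 (down 1): focus=M path=1 depth=1 children=[] left=['S'] right=[] parent=H
Step 2 (up): focus=H path=root depth=0 children=['S', 'M'] (at root)
Step 3 (down 1): focus=M path=1 depth=1 children=[] left=['S'] right=[] parent=H
Step 4 (up): focus=H path=root depth=0 children=['S', 'M'] (at root)
Step 5 (down 0): focus=S path=0 depth=1 children=['L', 'F', 'J'] left=[] right=['M'] parent=H
Step 6 (up): focus=H path=root depth=0 children=['S', 'M'] (at root)
Step 7 (down 1): focus=M path=1 depth=1 children=[] left=['S'] right=[] parent=H
Step 8 (set A): focus=A path=1 depth=1 children=[] left=['S'] right=[] parent=H

Answer: H(S(L F J) A)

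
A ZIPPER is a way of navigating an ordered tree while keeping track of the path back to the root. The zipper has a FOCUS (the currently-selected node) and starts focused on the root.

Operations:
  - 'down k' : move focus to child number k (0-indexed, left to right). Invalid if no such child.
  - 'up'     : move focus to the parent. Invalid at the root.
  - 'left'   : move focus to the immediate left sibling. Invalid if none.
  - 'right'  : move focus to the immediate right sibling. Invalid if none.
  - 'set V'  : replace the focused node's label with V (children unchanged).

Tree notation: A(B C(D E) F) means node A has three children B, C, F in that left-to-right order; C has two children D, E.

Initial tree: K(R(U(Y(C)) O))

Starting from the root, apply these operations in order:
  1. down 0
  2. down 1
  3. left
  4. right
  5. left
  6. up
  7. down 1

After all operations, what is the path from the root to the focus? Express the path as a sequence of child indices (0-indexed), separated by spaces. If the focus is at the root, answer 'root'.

Answer: 0 1

Derivation:
Step 1 (down 0): focus=R path=0 depth=1 children=['U', 'O'] left=[] right=[] parent=K
Step 2 (down 1): focus=O path=0/1 depth=2 children=[] left=['U'] right=[] parent=R
Step 3 (left): focus=U path=0/0 depth=2 children=['Y'] left=[] right=['O'] parent=R
Step 4 (right): focus=O path=0/1 depth=2 children=[] left=['U'] right=[] parent=R
Step 5 (left): focus=U path=0/0 depth=2 children=['Y'] left=[] right=['O'] parent=R
Step 6 (up): focus=R path=0 depth=1 children=['U', 'O'] left=[] right=[] parent=K
Step 7 (down 1): focus=O path=0/1 depth=2 children=[] left=['U'] right=[] parent=R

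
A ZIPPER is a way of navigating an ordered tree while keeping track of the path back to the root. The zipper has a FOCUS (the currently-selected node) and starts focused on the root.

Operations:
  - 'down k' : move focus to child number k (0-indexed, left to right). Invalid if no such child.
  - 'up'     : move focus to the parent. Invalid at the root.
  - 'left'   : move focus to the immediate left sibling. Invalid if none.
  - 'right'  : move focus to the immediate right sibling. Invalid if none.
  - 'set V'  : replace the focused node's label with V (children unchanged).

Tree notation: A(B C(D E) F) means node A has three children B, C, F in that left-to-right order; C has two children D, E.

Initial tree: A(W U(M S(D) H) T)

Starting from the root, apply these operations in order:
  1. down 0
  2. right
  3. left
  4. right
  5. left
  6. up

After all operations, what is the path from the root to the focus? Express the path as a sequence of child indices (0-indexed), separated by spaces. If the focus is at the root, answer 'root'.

Answer: root

Derivation:
Step 1 (down 0): focus=W path=0 depth=1 children=[] left=[] right=['U', 'T'] parent=A
Step 2 (right): focus=U path=1 depth=1 children=['M', 'S', 'H'] left=['W'] right=['T'] parent=A
Step 3 (left): focus=W path=0 depth=1 children=[] left=[] right=['U', 'T'] parent=A
Step 4 (right): focus=U path=1 depth=1 children=['M', 'S', 'H'] left=['W'] right=['T'] parent=A
Step 5 (left): focus=W path=0 depth=1 children=[] left=[] right=['U', 'T'] parent=A
Step 6 (up): focus=A path=root depth=0 children=['W', 'U', 'T'] (at root)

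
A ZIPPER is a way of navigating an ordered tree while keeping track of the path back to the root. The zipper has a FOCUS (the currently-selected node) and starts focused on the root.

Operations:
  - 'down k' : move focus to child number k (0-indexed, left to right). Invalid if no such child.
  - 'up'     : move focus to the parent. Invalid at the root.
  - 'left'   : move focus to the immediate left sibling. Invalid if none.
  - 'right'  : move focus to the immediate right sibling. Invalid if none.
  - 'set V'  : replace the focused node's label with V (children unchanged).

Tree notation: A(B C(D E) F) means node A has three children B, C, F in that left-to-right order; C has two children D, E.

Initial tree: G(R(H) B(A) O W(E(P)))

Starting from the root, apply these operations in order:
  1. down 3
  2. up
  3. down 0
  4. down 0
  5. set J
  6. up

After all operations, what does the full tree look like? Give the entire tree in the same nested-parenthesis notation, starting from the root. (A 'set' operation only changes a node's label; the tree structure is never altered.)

Answer: G(R(J) B(A) O W(E(P)))

Derivation:
Step 1 (down 3): focus=W path=3 depth=1 children=['E'] left=['R', 'B', 'O'] right=[] parent=G
Step 2 (up): focus=G path=root depth=0 children=['R', 'B', 'O', 'W'] (at root)
Step 3 (down 0): focus=R path=0 depth=1 children=['H'] left=[] right=['B', 'O', 'W'] parent=G
Step 4 (down 0): focus=H path=0/0 depth=2 children=[] left=[] right=[] parent=R
Step 5 (set J): focus=J path=0/0 depth=2 children=[] left=[] right=[] parent=R
Step 6 (up): focus=R path=0 depth=1 children=['J'] left=[] right=['B', 'O', 'W'] parent=G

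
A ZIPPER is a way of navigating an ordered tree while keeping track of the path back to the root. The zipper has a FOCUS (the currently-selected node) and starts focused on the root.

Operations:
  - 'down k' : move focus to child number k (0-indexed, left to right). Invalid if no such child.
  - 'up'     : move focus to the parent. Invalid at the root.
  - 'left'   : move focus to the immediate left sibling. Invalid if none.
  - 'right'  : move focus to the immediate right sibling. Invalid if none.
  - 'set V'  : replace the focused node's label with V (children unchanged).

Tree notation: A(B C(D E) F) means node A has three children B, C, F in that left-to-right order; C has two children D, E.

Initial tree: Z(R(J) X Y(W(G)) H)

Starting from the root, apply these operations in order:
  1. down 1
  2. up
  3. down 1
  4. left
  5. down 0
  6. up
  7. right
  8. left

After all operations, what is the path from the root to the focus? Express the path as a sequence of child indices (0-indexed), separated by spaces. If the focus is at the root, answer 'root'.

Step 1 (down 1): focus=X path=1 depth=1 children=[] left=['R'] right=['Y', 'H'] parent=Z
Step 2 (up): focus=Z path=root depth=0 children=['R', 'X', 'Y', 'H'] (at root)
Step 3 (down 1): focus=X path=1 depth=1 children=[] left=['R'] right=['Y', 'H'] parent=Z
Step 4 (left): focus=R path=0 depth=1 children=['J'] left=[] right=['X', 'Y', 'H'] parent=Z
Step 5 (down 0): focus=J path=0/0 depth=2 children=[] left=[] right=[] parent=R
Step 6 (up): focus=R path=0 depth=1 children=['J'] left=[] right=['X', 'Y', 'H'] parent=Z
Step 7 (right): focus=X path=1 depth=1 children=[] left=['R'] right=['Y', 'H'] parent=Z
Step 8 (left): focus=R path=0 depth=1 children=['J'] left=[] right=['X', 'Y', 'H'] parent=Z

Answer: 0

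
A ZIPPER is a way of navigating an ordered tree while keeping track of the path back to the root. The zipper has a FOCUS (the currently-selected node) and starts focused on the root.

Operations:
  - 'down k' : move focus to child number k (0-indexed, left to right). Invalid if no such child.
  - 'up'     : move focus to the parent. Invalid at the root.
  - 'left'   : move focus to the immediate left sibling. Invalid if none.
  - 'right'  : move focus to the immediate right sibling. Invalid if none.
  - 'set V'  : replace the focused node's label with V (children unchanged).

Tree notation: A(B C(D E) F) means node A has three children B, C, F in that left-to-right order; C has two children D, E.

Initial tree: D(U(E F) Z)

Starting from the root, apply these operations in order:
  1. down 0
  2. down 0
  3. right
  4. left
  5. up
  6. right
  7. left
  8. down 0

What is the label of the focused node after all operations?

Step 1 (down 0): focus=U path=0 depth=1 children=['E', 'F'] left=[] right=['Z'] parent=D
Step 2 (down 0): focus=E path=0/0 depth=2 children=[] left=[] right=['F'] parent=U
Step 3 (right): focus=F path=0/1 depth=2 children=[] left=['E'] right=[] parent=U
Step 4 (left): focus=E path=0/0 depth=2 children=[] left=[] right=['F'] parent=U
Step 5 (up): focus=U path=0 depth=1 children=['E', 'F'] left=[] right=['Z'] parent=D
Step 6 (right): focus=Z path=1 depth=1 children=[] left=['U'] right=[] parent=D
Step 7 (left): focus=U path=0 depth=1 children=['E', 'F'] left=[] right=['Z'] parent=D
Step 8 (down 0): focus=E path=0/0 depth=2 children=[] left=[] right=['F'] parent=U

Answer: E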